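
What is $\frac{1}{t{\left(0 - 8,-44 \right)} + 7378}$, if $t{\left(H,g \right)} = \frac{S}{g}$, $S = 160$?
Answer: $\frac{11}{81118} \approx 0.0001356$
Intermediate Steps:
$t{\left(H,g \right)} = \frac{160}{g}$
$\frac{1}{t{\left(0 - 8,-44 \right)} + 7378} = \frac{1}{\frac{160}{-44} + 7378} = \frac{1}{160 \left(- \frac{1}{44}\right) + 7378} = \frac{1}{- \frac{40}{11} + 7378} = \frac{1}{\frac{81118}{11}} = \frac{11}{81118}$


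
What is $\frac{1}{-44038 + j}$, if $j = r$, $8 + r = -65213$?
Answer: $- \frac{1}{109259} \approx -9.1526 \cdot 10^{-6}$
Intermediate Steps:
$r = -65221$ ($r = -8 - 65213 = -65221$)
$j = -65221$
$\frac{1}{-44038 + j} = \frac{1}{-44038 - 65221} = \frac{1}{-109259} = - \frac{1}{109259}$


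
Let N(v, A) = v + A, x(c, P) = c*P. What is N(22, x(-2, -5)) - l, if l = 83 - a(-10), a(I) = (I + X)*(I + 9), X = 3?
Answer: -44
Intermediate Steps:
x(c, P) = P*c
a(I) = (3 + I)*(9 + I) (a(I) = (I + 3)*(I + 9) = (3 + I)*(9 + I))
N(v, A) = A + v
l = 76 (l = 83 - (27 + (-10)**2 + 12*(-10)) = 83 - (27 + 100 - 120) = 83 - 1*7 = 83 - 7 = 76)
N(22, x(-2, -5)) - l = (-5*(-2) + 22) - 1*76 = (10 + 22) - 76 = 32 - 76 = -44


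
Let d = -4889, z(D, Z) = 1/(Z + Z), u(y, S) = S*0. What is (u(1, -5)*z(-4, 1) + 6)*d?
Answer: -29334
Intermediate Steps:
u(y, S) = 0
z(D, Z) = 1/(2*Z)
(u(1, -5)*z(-4, 1) + 6)*d = (0*((1/2)/1) + 6)*(-4889) = (0*((1/2)*1) + 6)*(-4889) = (0*(1/2) + 6)*(-4889) = (0 + 6)*(-4889) = 6*(-4889) = -29334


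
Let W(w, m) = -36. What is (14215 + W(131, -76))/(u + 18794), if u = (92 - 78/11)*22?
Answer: 14179/20662 ≈ 0.68624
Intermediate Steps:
u = 1868 (u = (92 - 78*1/11)*22 = (92 - 78/11)*22 = (934/11)*22 = 1868)
(14215 + W(131, -76))/(u + 18794) = (14215 - 36)/(1868 + 18794) = 14179/20662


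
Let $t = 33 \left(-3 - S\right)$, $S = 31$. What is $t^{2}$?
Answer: $1258884$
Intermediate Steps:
$t = -1122$ ($t = 33 \left(-3 - 31\right) = 33 \left(-34\right) = -1122$)
$t^{2} = \left(-1122\right)^{2} = 1258884$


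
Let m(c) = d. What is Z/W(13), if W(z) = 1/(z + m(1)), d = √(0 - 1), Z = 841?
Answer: 10933 + 841*I ≈ 10933.0 + 841.0*I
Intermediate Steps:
d = I (d = √(-1) = I ≈ 1.0*I)
m(c) = I
W(z) = 1/(I + z) (W(z) = 1/(z + I) = 1/(I + z))
Z/W(13) = 841/(1/(I + 13)) = 841/(1/(13 + I)) = 841/(((13 - I)/170)) = 841*(13 + I) = 10933 + 841*I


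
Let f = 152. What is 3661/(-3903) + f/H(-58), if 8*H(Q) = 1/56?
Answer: 265775027/3903 ≈ 68095.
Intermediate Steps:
H(Q) = 1/448 (H(Q) = (1/8)/56 = (1/8)*(1/56) = 1/448)
3661/(-3903) + f/H(-58) = 3661/(-3903) + 152/(1/448) = 3661*(-1/3903) + 152*448 = -3661/3903 + 68096 = 265775027/3903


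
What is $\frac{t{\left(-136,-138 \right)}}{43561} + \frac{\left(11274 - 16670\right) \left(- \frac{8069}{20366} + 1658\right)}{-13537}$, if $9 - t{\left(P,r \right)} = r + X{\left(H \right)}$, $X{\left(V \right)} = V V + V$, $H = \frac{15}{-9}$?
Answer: $\frac{35708447627468141}{54042884748279} \approx 660.74$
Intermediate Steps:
$H = - \frac{5}{3}$ ($H = 15 \left(- \frac{1}{9}\right) = - \frac{5}{3} \approx -1.6667$)
$X{\left(V \right)} = V + V^{2}$ ($X{\left(V \right)} = V^{2} + V = V + V^{2}$)
$t{\left(P,r \right)} = \frac{71}{9} - r$ ($t{\left(P,r \right)} = 9 - \left(r - \frac{5 \left(1 - \frac{5}{3}\right)}{3}\right) = 9 - \left(r - - \frac{10}{9}\right) = 9 - \left(r + \frac{10}{9}\right) = 9 - \left(\frac{10}{9} + r\right) = \frac{71}{9} - r$)
$\frac{t{\left(-136,-138 \right)}}{43561} + \frac{\left(11274 - 16670\right) \left(- \frac{8069}{20366} + 1658\right)}{-13537} = \frac{\frac{71}{9} - -138}{43561} + \frac{\left(11274 - 16670\right) \left(- \frac{8069}{20366} + 1658\right)}{-13537} = \left(\frac{71}{9} + 138\right) \frac{1}{43561} + - 5396 \left(\left(-8069\right) \frac{1}{20366} + 1658\right) \left(- \frac{1}{13537}\right) = \frac{1313}{9} \cdot \frac{1}{43561} + - 5396 \left(- \frac{8069}{20366} + 1658\right) \left(- \frac{1}{13537}\right) = \frac{1313}{392049} + \left(-5396\right) \frac{33758759}{20366} \left(- \frac{1}{13537}\right) = \frac{1313}{392049} - - \frac{91081131782}{137847271} = \frac{1313}{392049} + \frac{91081131782}{137847271} = \frac{35708447627468141}{54042884748279}$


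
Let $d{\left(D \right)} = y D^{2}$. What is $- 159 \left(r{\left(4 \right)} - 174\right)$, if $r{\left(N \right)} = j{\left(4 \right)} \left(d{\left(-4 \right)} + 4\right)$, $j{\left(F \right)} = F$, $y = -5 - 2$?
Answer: $96354$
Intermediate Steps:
$y = -7$
$d{\left(D \right)} = - 7 D^{2}$
$r{\left(N \right)} = -432$ ($r{\left(N \right)} = 4 \left(- 7 \left(-4\right)^{2} + 4\right) = 4 \left(\left(-7\right) 16 + 4\right) = 4 \left(-112 + 4\right) = 4 \left(-108\right) = -432$)
$- 159 \left(r{\left(4 \right)} - 174\right) = - 159 \left(-432 - 174\right) = \left(-159\right) \left(-606\right) = 96354$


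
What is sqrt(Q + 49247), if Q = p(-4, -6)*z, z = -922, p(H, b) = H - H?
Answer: 11*sqrt(407) ≈ 221.92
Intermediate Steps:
p(H, b) = 0
Q = 0 (Q = 0*(-922) = 0)
sqrt(Q + 49247) = sqrt(0 + 49247) = sqrt(49247) = 11*sqrt(407)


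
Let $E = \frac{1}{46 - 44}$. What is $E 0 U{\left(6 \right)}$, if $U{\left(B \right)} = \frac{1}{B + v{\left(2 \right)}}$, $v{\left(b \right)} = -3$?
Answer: $0$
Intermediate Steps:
$U{\left(B \right)} = \frac{1}{-3 + B}$ ($U{\left(B \right)} = \frac{1}{B - 3} = \frac{1}{-3 + B}$)
$E = \frac{1}{2} \approx 0.5$
$E 0 U{\left(6 \right)} = \frac{\frac{1}{2} \cdot 0}{-3 + 6} = \frac{0}{3} = 0 \cdot \frac{1}{3} = 0$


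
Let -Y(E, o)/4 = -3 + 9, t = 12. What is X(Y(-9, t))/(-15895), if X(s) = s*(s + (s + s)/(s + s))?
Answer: -552/15895 ≈ -0.034728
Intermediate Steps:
Y(E, o) = -24 (Y(E, o) = -4*(-3 + 9) = -4*6 = -24)
X(s) = s*(1 + s) (X(s) = s*(s + (2*s)/((2*s))) = s*(s + (2*s)*(1/(2*s))) = s*(s + 1) = s*(1 + s))
X(Y(-9, t))/(-15895) = -24*(1 - 24)/(-15895) = -24*(-23)*(-1/15895) = 552*(-1/15895) = -552/15895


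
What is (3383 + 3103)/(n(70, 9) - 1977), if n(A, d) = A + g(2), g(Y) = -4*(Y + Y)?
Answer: -2162/641 ≈ -3.3729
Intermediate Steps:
g(Y) = -8*Y
n(A, d) = -16 + A (n(A, d) = A - 8*2 = A - 16 = -16 + A)
(3383 + 3103)/(n(70, 9) - 1977) = (3383 + 3103)/((-16 + 70) - 1977) = 6486/(54 - 1977) = 6486/(-1923) = 6486*(-1/1923) = -2162/641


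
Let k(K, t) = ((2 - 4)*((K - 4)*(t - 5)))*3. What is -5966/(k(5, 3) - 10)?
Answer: -2983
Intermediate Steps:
k(K, t) = -6*(-5 + t)*(-4 + K) (k(K, t) = -2*(-4 + K)*(-5 + t)*3 = -2*(-5 + t)*(-4 + K)*3 = -6*(-5 + t)*(-4 + K))
-5966/(k(5, 3) - 10) = -5966/((-120 + 24*3 + 30*5 - 6*5*3) - 10) = -5966/((-120 + 72 + 150 - 90) - 10) = -5966/(12 - 10) = -5966/2 = -5966*½ = -2983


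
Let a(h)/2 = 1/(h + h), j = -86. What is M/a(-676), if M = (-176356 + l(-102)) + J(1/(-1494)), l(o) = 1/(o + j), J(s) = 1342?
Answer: 5560544977/47 ≈ 1.1831e+8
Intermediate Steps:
a(h) = 1/h (a(h) = 2/(h + h) = 2/((2*h)) = 2*(1/(2*h)) = 1/h)
l(o) = 1/(-86 + o) (l(o) = 1/(o - 86) = 1/(-86 + o))
M = -32902633/188 (M = (-176356 + 1/(-86 - 102)) + 1342 = (-176356 + 1/(-188)) + 1342 = (-176356 - 1/188) + 1342 = -33154929/188 + 1342 = -32902633/188 ≈ -1.7501e+5)
M/a(-676) = -32902633/(188*(1/(-676))) = -32902633/(188*(-1/676)) = -32902633/188*(-676) = 5560544977/47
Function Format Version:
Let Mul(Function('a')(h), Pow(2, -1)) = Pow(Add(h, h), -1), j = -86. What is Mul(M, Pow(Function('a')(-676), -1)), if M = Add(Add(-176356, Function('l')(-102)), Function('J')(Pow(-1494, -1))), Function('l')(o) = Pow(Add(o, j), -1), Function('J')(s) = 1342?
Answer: Rational(5560544977, 47) ≈ 1.1831e+8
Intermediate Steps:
Function('a')(h) = Pow(h, -1) (Function('a')(h) = Mul(2, Pow(Add(h, h), -1)) = Mul(2, Pow(Mul(2, h), -1)) = Mul(2, Mul(Rational(1, 2), Pow(h, -1))) = Pow(h, -1))
Function('l')(o) = Pow(Add(-86, o), -1) (Function('l')(o) = Pow(Add(o, -86), -1) = Pow(Add(-86, o), -1))
M = Rational(-32902633, 188) (M = Add(Add(-176356, Pow(Add(-86, -102), -1)), 1342) = Add(Add(-176356, Pow(-188, -1)), 1342) = Add(Add(-176356, Rational(-1, 188)), 1342) = Add(Rational(-33154929, 188), 1342) = Rational(-32902633, 188) ≈ -1.7501e+5)
Mul(M, Pow(Function('a')(-676), -1)) = Mul(Rational(-32902633, 188), Pow(Pow(-676, -1), -1)) = Mul(Rational(-32902633, 188), Pow(Rational(-1, 676), -1)) = Mul(Rational(-32902633, 188), -676) = Rational(5560544977, 47)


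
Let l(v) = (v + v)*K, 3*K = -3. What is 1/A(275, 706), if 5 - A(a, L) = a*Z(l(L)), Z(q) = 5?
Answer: -1/1370 ≈ -0.00072993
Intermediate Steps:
K = -1 (K = (⅓)*(-3) = -1)
l(v) = -2*v (l(v) = (v + v)*(-1) = (2*v)*(-1) = -2*v)
A(a, L) = 5 - 5*a (A(a, L) = 5 - a*5 = 5 - 5*a)
1/A(275, 706) = 1/(5 - 5*275) = 1/(5 - 1375) = 1/(-1370) = -1/1370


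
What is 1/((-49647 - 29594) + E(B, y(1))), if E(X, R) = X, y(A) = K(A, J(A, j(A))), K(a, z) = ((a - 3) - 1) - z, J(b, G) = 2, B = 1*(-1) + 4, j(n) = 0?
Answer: -1/79238 ≈ -1.2620e-5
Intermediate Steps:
B = 3 (B = -1 + 4 = 3)
K(a, z) = -4 + a - z (K(a, z) = ((-3 + a) - 1) - z = (-4 + a) - z = -4 + a - z)
y(A) = -6 + A (y(A) = -4 + A - 1*2 = -4 + A - 2 = -6 + A)
1/((-49647 - 29594) + E(B, y(1))) = 1/((-49647 - 29594) + 3) = 1/(-79241 + 3) = 1/(-79238) = -1/79238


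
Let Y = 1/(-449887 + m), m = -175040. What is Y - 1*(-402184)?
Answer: 251335640567/624927 ≈ 4.0218e+5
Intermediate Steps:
Y = -1/624927 (Y = 1/(-449887 - 175040) = 1/(-624927) = -1/624927 ≈ -1.6002e-6)
Y - 1*(-402184) = -1/624927 - 1*(-402184) = -1/624927 + 402184 = 251335640567/624927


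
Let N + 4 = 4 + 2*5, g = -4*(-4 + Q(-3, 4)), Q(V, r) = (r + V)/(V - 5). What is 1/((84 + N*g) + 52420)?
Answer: 1/52669 ≈ 1.8986e-5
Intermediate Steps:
Q(V, r) = (V + r)/(-5 + V)
g = 33/2 (g = -4*(-4 + (-3 + 4)/(-5 - 3)) = -4*(-4 + 1/(-8)) = -4*(-4 - 1/8*1) = -4*(-4 - 1/8) = -4*(-33/8) = 33/2 ≈ 16.500)
N = 10 (N = -4 + (4 + 2*5) = -4 + (4 + 10) = -4 + 14 = 10)
1/((84 + N*g) + 52420) = 1/((84 + 10*(33/2)) + 52420) = 1/((84 + 165) + 52420) = 1/(249 + 52420) = 1/52669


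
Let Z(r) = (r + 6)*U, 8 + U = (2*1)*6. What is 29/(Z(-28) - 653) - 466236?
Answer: -345480905/741 ≈ -4.6624e+5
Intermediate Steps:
U = 4 (U = -8 + (2*1)*6 = -8 + 2*6 = -8 + 12 = 4)
Z(r) = 24 + 4*r (Z(r) = (r + 6)*4 = (6 + r)*4 = 24 + 4*r)
29/(Z(-28) - 653) - 466236 = 29/((24 + 4*(-28)) - 653) - 466236 = 29/((24 - 112) - 653) - 466236 = 29/(-88 - 653) - 466236 = 29/(-741) - 466236 = 29*(-1/741) - 466236 = -29/741 - 466236 = -345480905/741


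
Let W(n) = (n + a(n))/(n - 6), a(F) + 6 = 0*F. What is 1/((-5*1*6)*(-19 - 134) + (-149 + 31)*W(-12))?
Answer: 1/4472 ≈ 0.00022361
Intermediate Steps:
a(F) = -6 (a(F) = -6 + 0*F = -6 + 0 = -6)
W(n) = 1 (W(n) = (n - 6)/(n - 6) = (-6 + n)/(-6 + n) = 1)
1/((-5*1*6)*(-19 - 134) + (-149 + 31)*W(-12)) = 1/((-5*1*6)*(-19 - 134) + (-149 + 31)*1) = 1/(-5*6*(-153) - 118*1) = 1/(-30*(-153) - 118) = 1/(4590 - 118) = 1/4472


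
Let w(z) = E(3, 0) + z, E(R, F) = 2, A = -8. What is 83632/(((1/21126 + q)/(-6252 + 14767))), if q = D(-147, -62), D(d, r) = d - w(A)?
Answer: -3008876803296/595753 ≈ -5.0505e+6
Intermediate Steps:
w(z) = 2 + z
D(d, r) = 6 + d (D(d, r) = d - (2 - 8) = d - 1*(-6) = d + 6 = 6 + d)
q = -141 (q = 6 - 147 = -141)
83632/(((1/21126 + q)/(-6252 + 14767))) = 83632/(((1/21126 - 141)/(-6252 + 14767))) = 83632/(((1/21126 - 141)/8515)) = 83632/((-2978765/21126*1/8515)) = 83632/(-595753/35977578) = 83632*(-35977578/595753) = -3008876803296/595753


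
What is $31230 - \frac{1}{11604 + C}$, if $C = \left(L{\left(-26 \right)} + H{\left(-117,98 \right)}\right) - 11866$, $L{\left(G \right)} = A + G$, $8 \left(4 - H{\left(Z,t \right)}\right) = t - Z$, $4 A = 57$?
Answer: $\frac{74108798}{2373} \approx 31230.0$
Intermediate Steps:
$A = \frac{57}{4}$ ($A = \frac{1}{4} \cdot 57 = \frac{57}{4} \approx 14.25$)
$H{\left(Z,t \right)} = 4 - \frac{t}{8} + \frac{Z}{8}$ ($H{\left(Z,t \right)} = 4 - \frac{t - Z}{8} = 4 + \left(- \frac{t}{8} + \frac{Z}{8}\right) = 4 - \frac{t}{8} + \frac{Z}{8}$)
$L{\left(G \right)} = \frac{57}{4} + G$
$C = - \frac{95205}{8}$ ($C = \left(\left(\frac{57}{4} - 26\right) + \left(4 - \frac{49}{4} + \frac{1}{8} \left(-117\right)\right)\right) - 11866 = \left(- \frac{47}{4} - \frac{183}{8}\right) - 11866 = - \frac{277}{8} - 11866 = - \frac{95205}{8} \approx -11901.0$)
$31230 - \frac{1}{11604 + C} = 31230 - \frac{1}{11604 - \frac{95205}{8}} = 31230 - \frac{1}{- \frac{2373}{8}} = 31230 - - \frac{8}{2373} = 31230 + \frac{8}{2373} = \frac{74108798}{2373}$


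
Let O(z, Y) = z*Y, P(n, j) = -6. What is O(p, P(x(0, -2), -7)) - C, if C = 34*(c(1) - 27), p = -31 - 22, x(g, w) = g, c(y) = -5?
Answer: 1406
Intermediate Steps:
p = -53
O(z, Y) = Y*z
C = -1088 (C = 34*(-5 - 27) = 34*(-32) = -1088)
O(p, P(x(0, -2), -7)) - C = -6*(-53) - 1*(-1088) = 318 + 1088 = 1406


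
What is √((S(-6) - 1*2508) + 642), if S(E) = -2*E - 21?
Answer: 25*I*√3 ≈ 43.301*I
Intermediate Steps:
S(E) = -21 - 2*E
√((S(-6) - 1*2508) + 642) = √(((-21 - 2*(-6)) - 1*2508) + 642) = √(((-21 + 12) - 2508) + 642) = √((-9 - 2508) + 642) = √(-2517 + 642) = √(-1875) = 25*I*√3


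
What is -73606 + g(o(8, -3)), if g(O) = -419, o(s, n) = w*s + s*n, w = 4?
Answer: -74025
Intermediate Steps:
o(s, n) = 4*s + n*s (o(s, n) = 4*s + s*n = 4*s + n*s)
-73606 + g(o(8, -3)) = -73606 - 419 = -74025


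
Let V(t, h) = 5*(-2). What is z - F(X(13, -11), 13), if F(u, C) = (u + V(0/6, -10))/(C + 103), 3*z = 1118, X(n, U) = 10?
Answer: 1118/3 ≈ 372.67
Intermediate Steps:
z = 1118/3 (z = (⅓)*1118 = 1118/3 ≈ 372.67)
V(t, h) = -10
F(u, C) = (-10 + u)/(103 + C) (F(u, C) = (u - 10)/(C + 103) = (-10 + u)/(103 + C))
z - F(X(13, -11), 13) = 1118/3 - (-10 + 10)/(103 + 13) = 1118/3 - 0/116 = 1118/3 - 1*0 = 1118/3 + 0 = 1118/3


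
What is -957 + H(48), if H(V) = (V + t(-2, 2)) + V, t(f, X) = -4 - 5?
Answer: -870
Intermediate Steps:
t(f, X) = -9
H(V) = -9 + 2*V (H(V) = (V - 9) + V = (-9 + V) + V = -9 + 2*V)
-957 + H(48) = -957 + (-9 + 2*48) = -957 + (-9 + 96) = -957 + 87 = -870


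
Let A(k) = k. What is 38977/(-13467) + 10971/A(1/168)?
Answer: 24821365799/13467 ≈ 1.8431e+6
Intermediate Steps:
38977/(-13467) + 10971/A(1/168) = 38977/(-13467) + 10971/(1/168) = 38977*(-1/13467) + 10971/(1/168) = -38977/13467 + 10971*168 = -38977/13467 + 1843128 = 24821365799/13467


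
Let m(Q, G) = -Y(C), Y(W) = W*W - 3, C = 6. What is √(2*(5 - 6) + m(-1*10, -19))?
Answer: I*√35 ≈ 5.9161*I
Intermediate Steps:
Y(W) = -3 + W² (Y(W) = W² - 3 = -3 + W²)
m(Q, G) = -33 (m(Q, G) = -(-3 + 6²) = -(-3 + 36) = -1*33 = -33)
√(2*(5 - 6) + m(-1*10, -19)) = √(2*(5 - 6) - 33) = √(2*(-1) - 33) = √(-2 - 33) = √(-35) = I*√35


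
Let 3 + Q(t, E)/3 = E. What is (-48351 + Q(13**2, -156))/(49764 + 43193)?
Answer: -48828/92957 ≈ -0.52528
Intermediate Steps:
Q(t, E) = -9 + 3*E
(-48351 + Q(13**2, -156))/(49764 + 43193) = (-48351 + (-9 + 3*(-156)))/(49764 + 43193) = (-48351 + (-9 - 468))/92957 = (-48351 - 477)*(1/92957) = -48828*1/92957 = -48828/92957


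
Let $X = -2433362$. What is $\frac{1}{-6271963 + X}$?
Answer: $- \frac{1}{8705325} \approx -1.1487 \cdot 10^{-7}$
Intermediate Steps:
$\frac{1}{-6271963 + X} = \frac{1}{-6271963 - 2433362} = \frac{1}{-8705325} = - \frac{1}{8705325}$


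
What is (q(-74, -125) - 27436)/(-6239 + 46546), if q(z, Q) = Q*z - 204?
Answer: -18390/40307 ≈ -0.45625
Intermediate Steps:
q(z, Q) = -204 + Q*z
(q(-74, -125) - 27436)/(-6239 + 46546) = ((-204 - 125*(-74)) - 27436)/(-6239 + 46546) = ((-204 + 9250) - 27436)/40307 = (9046 - 27436)*(1/40307) = -18390*1/40307 = -18390/40307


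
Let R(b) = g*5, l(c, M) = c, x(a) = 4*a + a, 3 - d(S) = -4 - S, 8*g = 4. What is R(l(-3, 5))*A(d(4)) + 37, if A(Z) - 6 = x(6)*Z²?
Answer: 9127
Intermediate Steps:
g = ½ (g = (⅛)*4 = ½ ≈ 0.50000)
d(S) = 7 + S (d(S) = 3 - (-4 - S) = 3 + (4 + S) = 7 + S)
x(a) = 5*a
R(b) = 5/2 (R(b) = (½)*5 = 5/2)
A(Z) = 6 + 30*Z² (A(Z) = 6 + (5*6)*Z² = 6 + 30*Z²)
R(l(-3, 5))*A(d(4)) + 37 = 5*(6 + 30*(7 + 4)²)/2 + 37 = 5*(6 + 30*11²)/2 + 37 = 5*(6 + 30*121)/2 + 37 = 5*(6 + 3630)/2 + 37 = (5/2)*3636 + 37 = 9090 + 37 = 9127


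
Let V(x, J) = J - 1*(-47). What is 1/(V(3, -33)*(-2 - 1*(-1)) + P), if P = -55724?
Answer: -1/55738 ≈ -1.7941e-5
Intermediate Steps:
V(x, J) = 47 + J (V(x, J) = J + 47 = 47 + J)
1/(V(3, -33)*(-2 - 1*(-1)) + P) = 1/((47 - 33)*(-2 - 1*(-1)) - 55724) = 1/(14*(-2 + 1) - 55724) = 1/(14*(-1) - 55724) = 1/(-14 - 55724) = 1/(-55738) = -1/55738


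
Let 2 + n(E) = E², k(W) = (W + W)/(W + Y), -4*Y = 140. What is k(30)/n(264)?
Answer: -6/34847 ≈ -0.00017218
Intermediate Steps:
Y = -35 (Y = -¼*140 = -35)
k(W) = 2*W/(-35 + W) (k(W) = (W + W)/(W - 35) = (2*W)/(-35 + W) = 2*W/(-35 + W))
n(E) = -2 + E²
k(30)/n(264) = (2*30/(-35 + 30))/(-2 + 264²) = (2*30/(-5))/(-2 + 69696) = (2*30*(-⅕))/69694 = -12*1/69694 = -6/34847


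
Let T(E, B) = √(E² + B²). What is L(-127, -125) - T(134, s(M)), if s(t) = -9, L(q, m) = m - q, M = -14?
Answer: 2 - √18037 ≈ -132.30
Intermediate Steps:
T(E, B) = √(B² + E²)
L(-127, -125) - T(134, s(M)) = (-125 - 1*(-127)) - √((-9)² + 134²) = (-125 + 127) - √(81 + 17956) = 2 - √18037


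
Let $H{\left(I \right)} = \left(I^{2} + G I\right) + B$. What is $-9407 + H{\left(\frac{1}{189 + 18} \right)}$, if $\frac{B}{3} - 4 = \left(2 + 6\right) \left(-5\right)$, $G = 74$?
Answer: $- \frac{407692916}{42849} \approx -9514.6$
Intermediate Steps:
$B = -108$ ($B = 12 + 3 \left(2 + 6\right) \left(-5\right) = 12 + 3 \cdot 8 \left(-5\right) = 12 + 3 \left(-40\right) = 12 - 120 = -108$)
$H{\left(I \right)} = -108 + I^{2} + 74 I$ ($H{\left(I \right)} = \left(I^{2} + 74 I\right) - 108 = -108 + I^{2} + 74 I$)
$-9407 + H{\left(\frac{1}{189 + 18} \right)} = -9407 + \left(-108 + \left(\frac{1}{189 + 18}\right)^{2} + \frac{74}{189 + 18}\right) = -9407 + \left(-108 + \left(\frac{1}{207}\right)^{2} + \frac{74}{207}\right) = -9407 + \left(-108 + \left(\frac{1}{207}\right)^{2} + 74 \cdot \frac{1}{207}\right) = -9407 + \left(-108 + \frac{1}{42849} + \frac{74}{207}\right) = -9407 - \frac{4612373}{42849} = - \frac{407692916}{42849}$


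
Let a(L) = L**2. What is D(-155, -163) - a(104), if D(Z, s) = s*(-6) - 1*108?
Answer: -9946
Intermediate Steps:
D(Z, s) = -108 - 6*s (D(Z, s) = -6*s - 108 = -108 - 6*s)
D(-155, -163) - a(104) = (-108 - 6*(-163)) - 1*104**2 = (-108 + 978) - 1*10816 = 870 - 10816 = -9946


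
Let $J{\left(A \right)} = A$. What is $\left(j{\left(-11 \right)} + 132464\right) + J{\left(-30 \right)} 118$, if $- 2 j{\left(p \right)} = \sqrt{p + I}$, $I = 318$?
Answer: $128924 - \frac{\sqrt{307}}{2} \approx 1.2892 \cdot 10^{5}$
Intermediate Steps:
$j{\left(p \right)} = - \frac{\sqrt{318 + p}}{2}$ ($j{\left(p \right)} = - \frac{\sqrt{p + 318}}{2} = - \frac{\sqrt{318 + p}}{2}$)
$\left(j{\left(-11 \right)} + 132464\right) + J{\left(-30 \right)} 118 = \left(- \frac{\sqrt{318 - 11}}{2} + 132464\right) - 3540 = \left(- \frac{\sqrt{307}}{2} + 132464\right) - 3540 = \left(132464 - \frac{\sqrt{307}}{2}\right) - 3540 = 128924 - \frac{\sqrt{307}}{2}$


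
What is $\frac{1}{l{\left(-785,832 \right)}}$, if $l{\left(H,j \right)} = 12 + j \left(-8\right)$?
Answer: $- \frac{1}{6644} \approx -0.00015051$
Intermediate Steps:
$l{\left(H,j \right)} = 12 - 8 j$
$\frac{1}{l{\left(-785,832 \right)}} = \frac{1}{12 - 6656} = \frac{1}{-6644} = - \frac{1}{6644}$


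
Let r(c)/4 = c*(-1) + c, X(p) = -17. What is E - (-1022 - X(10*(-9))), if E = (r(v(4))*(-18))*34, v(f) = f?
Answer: 1005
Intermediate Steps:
r(c) = 0 (r(c) = 4*(c*(-1) + c) = 4*(-c + c) = 4*0 = 0)
E = 0 (E = (0*(-18))*34 = 0*34 = 0)
E - (-1022 - X(10*(-9))) = 0 - (-1022 - 1*(-17)) = 0 - (-1022 + 17) = 0 - 1*(-1005) = 0 + 1005 = 1005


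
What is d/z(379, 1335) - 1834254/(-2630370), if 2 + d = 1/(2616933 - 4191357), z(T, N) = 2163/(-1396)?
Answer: 742044843879497/373236253826310 ≈ 1.9881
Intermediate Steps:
z(T, N) = -2163/1396 (z(T, N) = 2163*(-1/1396) = -2163/1396)
d = -3148849/1574424 (d = -2 + 1/(2616933 - 4191357) = -2 + 1/(-1574424) = -2 - 1/1574424 = -3148849/1574424 ≈ -2.0000)
d/z(379, 1335) - 1834254/(-2630370) = -3148849/(1574424*(-2163/1396)) - 1834254/(-2630370) = -3148849/1574424*(-1396/2163) - 1834254*(-1/2630370) = 1098948301/851369778 + 305709/438395 = 742044843879497/373236253826310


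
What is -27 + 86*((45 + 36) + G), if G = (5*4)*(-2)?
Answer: 3499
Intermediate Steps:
G = -40 (G = 20*(-2) = -40)
-27 + 86*((45 + 36) + G) = -27 + 86*((45 + 36) - 40) = -27 + 86*(81 - 40) = -27 + 86*41 = -27 + 3526 = 3499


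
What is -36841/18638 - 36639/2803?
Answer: -786143005/52242314 ≈ -15.048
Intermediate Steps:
-36841/18638 - 36639/2803 = -786143005/52242314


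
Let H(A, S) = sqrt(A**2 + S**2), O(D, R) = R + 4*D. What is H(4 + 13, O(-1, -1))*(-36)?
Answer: -36*sqrt(314) ≈ -637.92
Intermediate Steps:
H(4 + 13, O(-1, -1))*(-36) = sqrt((4 + 13)**2 + (-1 + 4*(-1))**2)*(-36) = sqrt(17**2 + (-1 - 4)**2)*(-36) = sqrt(289 + (-5)**2)*(-36) = sqrt(289 + 25)*(-36) = sqrt(314)*(-36) = -36*sqrt(314)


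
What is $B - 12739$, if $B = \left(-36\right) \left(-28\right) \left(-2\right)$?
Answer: $-14755$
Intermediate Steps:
$B = -2016$ ($B = 1008 \left(-2\right) = -2016$)
$B - 12739 = -2016 - 12739 = -14755$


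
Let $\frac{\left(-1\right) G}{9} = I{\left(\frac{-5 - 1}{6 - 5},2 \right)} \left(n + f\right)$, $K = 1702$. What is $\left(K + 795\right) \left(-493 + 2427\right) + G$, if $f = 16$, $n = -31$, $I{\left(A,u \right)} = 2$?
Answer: $4829468$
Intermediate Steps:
$G = 270$ ($G = - 9 \cdot 2 \left(-31 + 16\right) = - 9 \cdot 2 \left(-15\right) = \left(-9\right) \left(-30\right) = 270$)
$\left(K + 795\right) \left(-493 + 2427\right) + G = \left(1702 + 795\right) \left(-493 + 2427\right) + 270 = 2497 \cdot 1934 + 270 = 4829198 + 270 = 4829468$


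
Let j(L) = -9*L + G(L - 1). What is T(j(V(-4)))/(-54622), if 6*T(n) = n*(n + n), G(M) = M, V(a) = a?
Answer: -31/5286 ≈ -0.0058645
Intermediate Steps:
j(L) = -1 - 8*L (j(L) = -9*L + (L - 1) = -9*L + (-1 + L) = -1 - 8*L)
T(n) = n²/3 (T(n) = (n*(n + n))/6 = (n*(2*n))/6 = (2*n²)/6 = n²/3)
T(j(V(-4)))/(-54622) = ((-1 - 8*(-4))²/3)/(-54622) = ((-1 + 32)²/3)*(-1/54622) = ((⅓)*31²)*(-1/54622) = ((⅓)*961)*(-1/54622) = (961/3)*(-1/54622) = -31/5286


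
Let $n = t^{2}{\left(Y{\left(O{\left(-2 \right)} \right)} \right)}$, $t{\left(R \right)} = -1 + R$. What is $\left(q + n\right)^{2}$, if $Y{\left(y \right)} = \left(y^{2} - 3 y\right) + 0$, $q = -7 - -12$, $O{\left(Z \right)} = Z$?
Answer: $7396$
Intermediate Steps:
$q = 5$ ($q = -7 + 12 = 5$)
$Y{\left(y \right)} = y^{2} - 3 y$
$n = 81$ ($n = \left(-1 - 2 \left(-3 - 2\right)\right)^{2} = \left(-1 - -10\right)^{2} = \left(-1 + 10\right)^{2} = 9^{2} = 81$)
$\left(q + n\right)^{2} = \left(5 + 81\right)^{2} = 86^{2} = 7396$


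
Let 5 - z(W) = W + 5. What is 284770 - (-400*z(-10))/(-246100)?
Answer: 700818930/2461 ≈ 2.8477e+5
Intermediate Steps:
z(W) = -W (z(W) = 5 - (W + 5) = 5 - (5 + W) = 5 + (-5 - W) = -W)
284770 - (-400*z(-10))/(-246100) = 284770 - (-(-400)*(-10))/(-246100) = 284770 - (-400*10)*(-1)/246100 = 284770 - (-4000)*(-1)/246100 = 284770 - 1*40/2461 = 284770 - 40/2461 = 700818930/2461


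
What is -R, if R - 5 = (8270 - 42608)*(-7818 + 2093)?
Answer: -196585055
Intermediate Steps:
R = 196585055 (R = 5 + (8270 - 42608)*(-7818 + 2093) = 5 - 34338*(-5725) = 5 + 196585050 = 196585055)
-R = -1*196585055 = -196585055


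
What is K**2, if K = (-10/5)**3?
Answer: 64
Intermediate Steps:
K = -8 (K = (-10*1/5)**3 = (-2)**3 = -8)
K**2 = (-8)**2 = 64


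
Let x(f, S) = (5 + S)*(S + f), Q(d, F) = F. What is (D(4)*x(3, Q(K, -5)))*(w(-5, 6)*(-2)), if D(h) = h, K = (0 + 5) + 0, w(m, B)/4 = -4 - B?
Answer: 0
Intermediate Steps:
w(m, B) = -16 - 4*B (w(m, B) = 4*(-4 - B) = -16 - 4*B)
K = 5 (K = 5 + 0 = 5)
(D(4)*x(3, Q(K, -5)))*(w(-5, 6)*(-2)) = (4*((-5)² + 5*(-5) + 5*3 - 5*3))*((-16 - 4*6)*(-2)) = (4*(25 - 25 + 15 - 15))*((-16 - 24)*(-2)) = (4*0)*(-40*(-2)) = 0*80 = 0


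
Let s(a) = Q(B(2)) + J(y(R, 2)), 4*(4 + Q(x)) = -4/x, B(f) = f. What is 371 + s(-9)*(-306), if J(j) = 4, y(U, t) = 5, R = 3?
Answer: 524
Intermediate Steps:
Q(x) = -4 - 1/x (Q(x) = -4 + (-4/x)/4 = -4 - 1/x)
s(a) = -½ (s(a) = (-4 - 1/2) + 4 = (-4 - 1*½) + 4 = (-4 - ½) + 4 = -9/2 + 4 = -½)
371 + s(-9)*(-306) = 371 - ½*(-306) = 371 + 153 = 524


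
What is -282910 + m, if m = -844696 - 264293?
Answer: -1391899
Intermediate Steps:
m = -1108989
-282910 + m = -282910 - 1108989 = -1391899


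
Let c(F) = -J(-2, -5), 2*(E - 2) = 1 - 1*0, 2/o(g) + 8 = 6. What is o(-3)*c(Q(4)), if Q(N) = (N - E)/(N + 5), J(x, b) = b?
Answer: -5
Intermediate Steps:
o(g) = -1 (o(g) = 2/(-8 + 6) = 2/(-2) = 2*(-½) = -1)
E = 5/2 (E = 2 + (1 - 1*0)/2 = 2 + (1 + 0)/2 = 2 + (½)*1 = 2 + ½ = 5/2 ≈ 2.5000)
Q(N) = (-5/2 + N)/(5 + N) (Q(N) = (N - 1*5/2)/(N + 5) = (N - 5/2)/(5 + N) = (-5/2 + N)/(5 + N))
c(F) = 5 (c(F) = -1*(-5) = 5)
o(-3)*c(Q(4)) = -1*5 = -5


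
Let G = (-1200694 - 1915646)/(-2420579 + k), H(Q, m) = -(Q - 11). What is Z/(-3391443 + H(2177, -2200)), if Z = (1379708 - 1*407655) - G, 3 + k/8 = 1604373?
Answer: -532807021607/1860123004791 ≈ -0.28644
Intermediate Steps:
k = 12834960 (k = -24 + 8*1604373 = -24 + 12834984 = 12834960)
H(Q, m) = 11 - Q (H(Q, m) = -(-11 + Q) = 11 - Q)
G = -3116340/10414381 (G = (-1200694 - 1915646)/(-2420579 + 12834960) = -3116340/10414381 ≈ -0.29923)
Z = 10123333410533/10414381 (Z = (1379708 - 1*407655) - 1*(-3116340/10414381) = (1379708 - 407655) + 3116340/10414381 = 972053 + 3116340/10414381 = 10123333410533/10414381 ≈ 9.7205e+5)
Z/(-3391443 + H(2177, -2200)) = 10123333410533/(10414381*(-3391443 + (11 - 1*2177))) = 10123333410533/(10414381*(-3391443 + (11 - 2177))) = 10123333410533/(10414381*(-3391443 - 2166)) = (10123333410533/10414381)/(-3393609) = (10123333410533/10414381)*(-1/3393609) = -532807021607/1860123004791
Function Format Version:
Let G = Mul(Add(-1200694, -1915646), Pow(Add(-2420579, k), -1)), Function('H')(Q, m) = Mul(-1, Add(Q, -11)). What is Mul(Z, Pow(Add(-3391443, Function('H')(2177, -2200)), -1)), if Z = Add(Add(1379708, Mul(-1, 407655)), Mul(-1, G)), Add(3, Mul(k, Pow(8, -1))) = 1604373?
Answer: Rational(-532807021607, 1860123004791) ≈ -0.28644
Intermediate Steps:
k = 12834960 (k = Add(-24, Mul(8, 1604373)) = Add(-24, 12834984) = 12834960)
Function('H')(Q, m) = Add(11, Mul(-1, Q)) (Function('H')(Q, m) = Mul(-1, Add(-11, Q)) = Add(11, Mul(-1, Q)))
G = Rational(-3116340, 10414381) (G = Mul(Add(-1200694, -1915646), Pow(Add(-2420579, 12834960), -1)) = Mul(-3116340, Pow(10414381, -1)) = Mul(-3116340, Rational(1, 10414381)) = Rational(-3116340, 10414381) ≈ -0.29923)
Z = Rational(10123333410533, 10414381) (Z = Add(Add(1379708, Mul(-1, 407655)), Mul(-1, Rational(-3116340, 10414381))) = Add(Add(1379708, -407655), Rational(3116340, 10414381)) = Add(972053, Rational(3116340, 10414381)) = Rational(10123333410533, 10414381) ≈ 9.7205e+5)
Mul(Z, Pow(Add(-3391443, Function('H')(2177, -2200)), -1)) = Mul(Rational(10123333410533, 10414381), Pow(Add(-3391443, Add(11, Mul(-1, 2177))), -1)) = Mul(Rational(10123333410533, 10414381), Pow(Add(-3391443, Add(11, -2177)), -1)) = Mul(Rational(10123333410533, 10414381), Pow(Add(-3391443, -2166), -1)) = Mul(Rational(10123333410533, 10414381), Pow(-3393609, -1)) = Mul(Rational(10123333410533, 10414381), Rational(-1, 3393609)) = Rational(-532807021607, 1860123004791)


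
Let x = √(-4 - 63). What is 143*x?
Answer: 143*I*√67 ≈ 1170.5*I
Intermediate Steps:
x = I*√67 (x = √(-67) = I*√67 ≈ 8.1853*I)
143*x = 143*(I*√67) = 143*I*√67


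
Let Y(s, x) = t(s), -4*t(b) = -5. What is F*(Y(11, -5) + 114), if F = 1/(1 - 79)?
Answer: -461/312 ≈ -1.4776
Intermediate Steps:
t(b) = 5/4 (t(b) = -1/4*(-5) = 5/4)
Y(s, x) = 5/4
F = -1/78 (F = 1/(-78) = -1/78 ≈ -0.012821)
F*(Y(11, -5) + 114) = -(5/4 + 114)/78 = -1/78*461/4 = -461/312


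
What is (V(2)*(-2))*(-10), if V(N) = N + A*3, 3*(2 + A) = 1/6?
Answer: -230/3 ≈ -76.667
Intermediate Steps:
A = -35/18 (A = -2 + (1/3)/6 = -2 + (1/3)*(1/6) = -2 + 1/18 = -35/18 ≈ -1.9444)
V(N) = -35/6 + N (V(N) = N - 35/18*3 = N - 35/6 = -35/6 + N)
(V(2)*(-2))*(-10) = ((-35/6 + 2)*(-2))*(-10) = -23/6*(-2)*(-10) = (23/3)*(-10) = -230/3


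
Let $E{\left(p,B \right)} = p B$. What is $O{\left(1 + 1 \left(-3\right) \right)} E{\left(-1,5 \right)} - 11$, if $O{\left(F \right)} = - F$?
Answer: $-21$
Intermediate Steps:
$E{\left(p,B \right)} = B p$
$O{\left(1 + 1 \left(-3\right) \right)} E{\left(-1,5 \right)} - 11 = - (1 + 1 \left(-3\right)) 5 \left(-1\right) - 11 = - (1 - 3) \left(-5\right) - 11 = \left(-1\right) \left(-2\right) \left(-5\right) - 11 = 2 \left(-5\right) - 11 = -10 - 11 = -21$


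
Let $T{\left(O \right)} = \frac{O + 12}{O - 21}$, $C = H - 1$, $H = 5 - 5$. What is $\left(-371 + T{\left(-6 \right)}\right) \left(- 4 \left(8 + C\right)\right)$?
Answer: $\frac{93548}{9} \approx 10394.0$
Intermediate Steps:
$H = 0$
$C = -1$ ($C = 0 - 1 = -1$)
$T{\left(O \right)} = \frac{12 + O}{-21 + O}$
$\left(-371 + T{\left(-6 \right)}\right) \left(- 4 \left(8 + C\right)\right) = \left(-371 + \frac{12 - 6}{-21 - 6}\right) \left(- 4 \left(8 - 1\right)\right) = \left(-371 + \frac{1}{-27} \cdot 6\right) \left(\left(-4\right) 7\right) = \left(-371 - \frac{2}{9}\right) \left(-28\right) = \left(- \frac{3341}{9}\right) \left(-28\right) = \frac{93548}{9}$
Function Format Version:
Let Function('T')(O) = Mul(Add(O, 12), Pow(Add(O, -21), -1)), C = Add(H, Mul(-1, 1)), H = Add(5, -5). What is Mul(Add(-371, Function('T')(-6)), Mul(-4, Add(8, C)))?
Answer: Rational(93548, 9) ≈ 10394.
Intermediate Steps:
H = 0
C = -1 (C = Add(0, Mul(-1, 1)) = Add(0, -1) = -1)
Function('T')(O) = Mul(Pow(Add(-21, O), -1), Add(12, O)) (Function('T')(O) = Mul(Add(12, O), Pow(Add(-21, O), -1)) = Mul(Pow(Add(-21, O), -1), Add(12, O)))
Mul(Add(-371, Function('T')(-6)), Mul(-4, Add(8, C))) = Mul(Add(-371, Mul(Pow(Add(-21, -6), -1), Add(12, -6))), Mul(-4, Add(8, -1))) = Mul(Add(-371, Mul(Pow(-27, -1), 6)), Mul(-4, 7)) = Mul(Add(-371, Mul(Rational(-1, 27), 6)), -28) = Mul(Add(-371, Rational(-2, 9)), -28) = Mul(Rational(-3341, 9), -28) = Rational(93548, 9)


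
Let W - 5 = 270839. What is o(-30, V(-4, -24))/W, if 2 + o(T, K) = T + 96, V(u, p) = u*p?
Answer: 16/67711 ≈ 0.00023630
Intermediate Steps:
V(u, p) = p*u
o(T, K) = 94 + T (o(T, K) = -2 + (T + 96) = -2 + (96 + T) = 94 + T)
W = 270844 (W = 5 + 270839 = 270844)
o(-30, V(-4, -24))/W = (94 - 30)/270844 = 64*(1/270844) = 16/67711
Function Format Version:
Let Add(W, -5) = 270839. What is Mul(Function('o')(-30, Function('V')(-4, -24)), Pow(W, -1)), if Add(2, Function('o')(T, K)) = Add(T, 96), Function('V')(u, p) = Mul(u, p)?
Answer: Rational(16, 67711) ≈ 0.00023630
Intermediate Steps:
Function('V')(u, p) = Mul(p, u)
Function('o')(T, K) = Add(94, T) (Function('o')(T, K) = Add(-2, Add(T, 96)) = Add(-2, Add(96, T)) = Add(94, T))
W = 270844 (W = Add(5, 270839) = 270844)
Mul(Function('o')(-30, Function('V')(-4, -24)), Pow(W, -1)) = Mul(Add(94, -30), Pow(270844, -1)) = Mul(64, Rational(1, 270844)) = Rational(16, 67711)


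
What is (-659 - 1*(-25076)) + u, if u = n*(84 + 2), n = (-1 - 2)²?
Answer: 25191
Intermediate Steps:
n = 9 (n = (-3)² = 9)
u = 774 (u = 9*(84 + 2) = 9*86 = 774)
(-659 - 1*(-25076)) + u = (-659 - 1*(-25076)) + 774 = (-659 + 25076) + 774 = 24417 + 774 = 25191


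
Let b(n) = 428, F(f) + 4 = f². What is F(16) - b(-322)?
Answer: -176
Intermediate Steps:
F(f) = -4 + f²
F(16) - b(-322) = (-4 + 16²) - 1*428 = (-4 + 256) - 428 = 252 - 428 = -176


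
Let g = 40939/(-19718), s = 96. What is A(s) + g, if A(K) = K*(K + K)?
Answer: 363401237/19718 ≈ 18430.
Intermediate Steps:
A(K) = 2*K² (A(K) = K*(2*K) = 2*K²)
g = -40939/19718 (g = 40939*(-1/19718) = -40939/19718 ≈ -2.0762)
A(s) + g = 2*96² - 40939/19718 = 2*9216 - 40939/19718 = 18432 - 40939/19718 = 363401237/19718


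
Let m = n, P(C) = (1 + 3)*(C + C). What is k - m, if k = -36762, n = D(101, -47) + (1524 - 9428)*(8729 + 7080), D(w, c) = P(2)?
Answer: 124917558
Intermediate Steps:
P(C) = 8*C (P(C) = 4*(2*C) = 8*C)
D(w, c) = 16 (D(w, c) = 8*2 = 16)
n = -124954320 (n = 16 + (1524 - 9428)*(8729 + 7080) = 16 - 7904*15809 = 16 - 124954336 = -124954320)
m = -124954320
k - m = -36762 - 1*(-124954320) = -36762 + 124954320 = 124917558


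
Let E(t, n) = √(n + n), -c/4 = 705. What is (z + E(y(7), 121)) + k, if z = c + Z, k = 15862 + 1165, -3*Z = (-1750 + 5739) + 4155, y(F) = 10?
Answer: 34477/3 + 11*√2 ≈ 11508.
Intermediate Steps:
c = -2820 (c = -4*705 = -2820)
E(t, n) = √2*√n (E(t, n) = √(2*n) = √2*√n)
Z = -8144/3 (Z = -((-1750 + 5739) + 4155)/3 = -(3989 + 4155)/3 = -⅓*8144 = -8144/3 ≈ -2714.7)
k = 17027
z = -16604/3 (z = -2820 - 8144/3 = -16604/3 ≈ -5534.7)
(z + E(y(7), 121)) + k = (-16604/3 + √2*√121) + 17027 = (-16604/3 + √2*11) + 17027 = (-16604/3 + 11*√2) + 17027 = 34477/3 + 11*√2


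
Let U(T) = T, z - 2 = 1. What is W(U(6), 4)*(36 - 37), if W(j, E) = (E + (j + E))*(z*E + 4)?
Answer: -224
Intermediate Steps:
z = 3 (z = 2 + 1 = 3)
W(j, E) = (4 + 3*E)*(j + 2*E) (W(j, E) = (E + (j + E))*(3*E + 4) = (E + (E + j))*(4 + 3*E) = (j + 2*E)*(4 + 3*E) = (4 + 3*E)*(j + 2*E))
W(U(6), 4)*(36 - 37) = (4*6 + 6*4² + 8*4 + 3*4*6)*(36 - 37) = (24 + 6*16 + 32 + 72)*(-1) = (24 + 96 + 32 + 72)*(-1) = 224*(-1) = -224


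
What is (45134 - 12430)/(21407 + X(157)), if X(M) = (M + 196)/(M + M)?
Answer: 10269056/6722151 ≈ 1.5276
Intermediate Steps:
X(M) = (196 + M)/(2*M) (X(M) = (196 + M)/((2*M)) = (196 + M)*(1/(2*M)) = (196 + M)/(2*M))
(45134 - 12430)/(21407 + X(157)) = (45134 - 12430)/(21407 + (½)*(196 + 157)/157) = 32704/(21407 + (½)*(1/157)*353) = 32704/(21407 + 353/314) = 32704/(6722151/314) = 32704*(314/6722151) = 10269056/6722151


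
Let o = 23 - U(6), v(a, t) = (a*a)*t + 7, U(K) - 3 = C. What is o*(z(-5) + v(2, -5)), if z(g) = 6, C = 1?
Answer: -133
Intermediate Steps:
U(K) = 4 (U(K) = 3 + 1 = 4)
v(a, t) = 7 + t*a² (v(a, t) = a²*t + 7 = t*a² + 7 = 7 + t*a²)
o = 19 (o = 23 - 1*4 = 23 - 4 = 19)
o*(z(-5) + v(2, -5)) = 19*(6 + (7 - 5*2²)) = 19*(6 + (7 - 5*4)) = 19*(6 + (7 - 20)) = 19*(6 - 13) = 19*(-7) = -133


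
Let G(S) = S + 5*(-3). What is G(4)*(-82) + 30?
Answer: 932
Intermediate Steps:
G(S) = -15 + S (G(S) = S - 15 = -15 + S)
G(4)*(-82) + 30 = (-15 + 4)*(-82) + 30 = -11*(-82) + 30 = 902 + 30 = 932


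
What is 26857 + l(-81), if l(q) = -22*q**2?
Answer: -117485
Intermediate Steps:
26857 + l(-81) = 26857 - 22*(-81)**2 = 26857 - 22*6561 = 26857 - 144342 = -117485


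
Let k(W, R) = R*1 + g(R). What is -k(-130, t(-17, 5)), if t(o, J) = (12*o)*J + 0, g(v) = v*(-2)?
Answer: -1020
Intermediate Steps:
g(v) = -2*v
t(o, J) = 12*J*o (t(o, J) = 12*J*o + 0 = 12*J*o)
k(W, R) = -R (k(W, R) = R*1 - 2*R = R - 2*R = -R)
-k(-130, t(-17, 5)) = -(-1)*12*5*(-17) = -(-1)*(-1020) = -1*1020 = -1020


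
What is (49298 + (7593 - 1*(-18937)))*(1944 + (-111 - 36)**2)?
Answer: 1785976884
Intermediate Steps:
(49298 + (7593 - 1*(-18937)))*(1944 + (-111 - 36)**2) = (49298 + (7593 + 18937))*(1944 + (-147)**2) = (49298 + 26530)*(1944 + 21609) = 75828*23553 = 1785976884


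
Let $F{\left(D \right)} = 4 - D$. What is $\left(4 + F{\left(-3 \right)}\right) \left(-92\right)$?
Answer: $-1012$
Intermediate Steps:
$\left(4 + F{\left(-3 \right)}\right) \left(-92\right) = \left(4 + \left(4 - -3\right)\right) \left(-92\right) = \left(4 + \left(4 + 3\right)\right) \left(-92\right) = \left(4 + 7\right) \left(-92\right) = 11 \left(-92\right) = -1012$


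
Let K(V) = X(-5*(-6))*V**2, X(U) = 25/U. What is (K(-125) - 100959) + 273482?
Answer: 1113263/6 ≈ 1.8554e+5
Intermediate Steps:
K(V) = 5*V**2/6 (K(V) = (25/((-5*(-6))))*V**2 = (25/30)*V**2 = (25*(1/30))*V**2 = 5*V**2/6)
(K(-125) - 100959) + 273482 = ((5/6)*(-125)**2 - 100959) + 273482 = ((5/6)*15625 - 100959) + 273482 = (78125/6 - 100959) + 273482 = -527629/6 + 273482 = 1113263/6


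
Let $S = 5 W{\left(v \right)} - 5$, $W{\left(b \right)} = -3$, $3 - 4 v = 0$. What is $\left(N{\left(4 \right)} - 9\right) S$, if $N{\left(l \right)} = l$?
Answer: $100$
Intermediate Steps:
$v = \frac{3}{4}$ ($v = \frac{3}{4} - 0 = \frac{3}{4} + 0 = \frac{3}{4} \approx 0.75$)
$S = -20$ ($S = 5 \left(-3\right) - 5 = -15 - 5 = -20$)
$\left(N{\left(4 \right)} - 9\right) S = \left(4 - 9\right) \left(-20\right) = \left(-5\right) \left(-20\right) = 100$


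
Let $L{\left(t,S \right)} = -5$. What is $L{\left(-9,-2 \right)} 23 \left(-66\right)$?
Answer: $7590$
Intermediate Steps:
$L{\left(-9,-2 \right)} 23 \left(-66\right) = \left(-5\right) 23 \left(-66\right) = \left(-115\right) \left(-66\right) = 7590$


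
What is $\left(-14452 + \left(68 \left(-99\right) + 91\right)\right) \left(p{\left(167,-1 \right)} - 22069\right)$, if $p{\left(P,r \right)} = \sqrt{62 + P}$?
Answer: $465501417 - 21093 \sqrt{229} \approx 4.6518 \cdot 10^{8}$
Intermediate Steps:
$\left(-14452 + \left(68 \left(-99\right) + 91\right)\right) \left(p{\left(167,-1 \right)} - 22069\right) = \left(-14452 + \left(68 \left(-99\right) + 91\right)\right) \left(\sqrt{62 + 167} - 22069\right) = \left(-14452 + \left(-6732 + 91\right)\right) \left(\sqrt{229} - 22069\right) = \left(-14452 - 6641\right) \left(-22069 + \sqrt{229}\right) = - 21093 \left(-22069 + \sqrt{229}\right) = 465501417 - 21093 \sqrt{229}$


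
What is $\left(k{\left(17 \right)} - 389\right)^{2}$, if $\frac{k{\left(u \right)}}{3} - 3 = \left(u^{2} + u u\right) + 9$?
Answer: $1907161$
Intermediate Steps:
$k{\left(u \right)} = 36 + 6 u^{2}$ ($k{\left(u \right)} = 9 + 3 \left(\left(u^{2} + u u\right) + 9\right) = 9 + 3 \left(\left(u^{2} + u^{2}\right) + 9\right) = 9 + 3 \left(2 u^{2} + 9\right) = 9 + 3 \left(9 + 2 u^{2}\right) = 9 + \left(27 + 6 u^{2}\right) = 36 + 6 u^{2}$)
$\left(k{\left(17 \right)} - 389\right)^{2} = \left(\left(36 + 6 \cdot 17^{2}\right) - 389\right)^{2} = \left(\left(36 + 6 \cdot 289\right) - 389\right)^{2} = \left(\left(36 + 1734\right) - 389\right)^{2} = \left(1770 - 389\right)^{2} = 1381^{2} = 1907161$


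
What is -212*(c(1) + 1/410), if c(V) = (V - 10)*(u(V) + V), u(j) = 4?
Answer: 1955594/205 ≈ 9539.5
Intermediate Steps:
c(V) = (-10 + V)*(4 + V) (c(V) = (V - 10)*(4 + V) = (-10 + V)*(4 + V))
-212*(c(1) + 1/410) = -212*((-40 + 1² - 6*1) + 1/410) = -212*((-40 + 1 - 6) + 1/410) = -212*(-45 + 1/410) = -212*(-18449/410) = 1955594/205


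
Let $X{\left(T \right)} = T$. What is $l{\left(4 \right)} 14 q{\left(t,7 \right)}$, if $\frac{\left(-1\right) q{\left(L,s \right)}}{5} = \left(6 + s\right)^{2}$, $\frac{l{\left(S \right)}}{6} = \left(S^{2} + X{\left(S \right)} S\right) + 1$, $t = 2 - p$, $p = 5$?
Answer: $-2342340$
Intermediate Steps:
$t = -3$ ($t = 2 - 5 = -3$)
$l{\left(S \right)} = 6 + 12 S^{2}$ ($l{\left(S \right)} = 6 \left(\left(S^{2} + S S\right) + 1\right) = 6 \left(\left(S^{2} + S^{2}\right) + 1\right) = 6 \left(2 S^{2} + 1\right) = 6 \left(1 + 2 S^{2}\right) = 6 + 12 S^{2}$)
$q{\left(L,s \right)} = - 5 \left(6 + s\right)^{2}$
$l{\left(4 \right)} 14 q{\left(t,7 \right)} = \left(6 + 12 \cdot 4^{2}\right) 14 \left(- 5 \left(6 + 7\right)^{2}\right) = \left(6 + 12 \cdot 16\right) 14 \left(- 5 \cdot 13^{2}\right) = \left(6 + 192\right) 14 \left(\left(-5\right) 169\right) = 198 \cdot 14 \left(-845\right) = 2772 \left(-845\right) = -2342340$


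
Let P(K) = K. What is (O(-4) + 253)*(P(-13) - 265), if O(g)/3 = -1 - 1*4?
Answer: -66164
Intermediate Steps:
O(g) = -15 (O(g) = 3*(-1 - 1*4) = 3*(-1 - 4) = 3*(-5) = -15)
(O(-4) + 253)*(P(-13) - 265) = (-15 + 253)*(-13 - 265) = 238*(-278) = -66164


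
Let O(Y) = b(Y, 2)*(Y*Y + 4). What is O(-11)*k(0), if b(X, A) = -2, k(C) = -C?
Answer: 0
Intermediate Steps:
O(Y) = -8 - 2*Y² (O(Y) = -2*(Y*Y + 4) = -2*(Y² + 4) = -2*(4 + Y²) = -8 - 2*Y²)
O(-11)*k(0) = (-8 - 2*(-11)²)*(-1*0) = (-8 - 2*121)*0 = (-8 - 242)*0 = -250*0 = 0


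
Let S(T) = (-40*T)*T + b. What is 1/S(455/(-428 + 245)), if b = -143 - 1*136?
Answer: -33489/17624431 ≈ -0.0019001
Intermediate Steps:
b = -279 (b = -143 - 136 = -279)
S(T) = -279 - 40*T**2 (S(T) = (-40*T)*T - 279 = -40*T**2 - 279 = -279 - 40*T**2)
1/S(455/(-428 + 245)) = 1/(-279 - 40*207025/(-428 + 245)**2) = 1/(-279 - 40*(455/(-183))**2) = 1/(-279 - 40*(455*(-1/183))**2) = 1/(-279 - 40*(-455/183)**2) = 1/(-279 - 40*207025/33489) = 1/(-279 - 8281000/33489) = 1/(-17624431/33489) = -33489/17624431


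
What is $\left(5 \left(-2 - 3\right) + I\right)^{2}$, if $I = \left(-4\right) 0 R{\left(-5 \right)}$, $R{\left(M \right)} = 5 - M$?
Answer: $625$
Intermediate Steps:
$I = 0$ ($I = \left(-4\right) 0 \left(5 - -5\right) = 0 \left(5 + 5\right) = 0 \cdot 10 = 0$)
$\left(5 \left(-2 - 3\right) + I\right)^{2} = \left(5 \left(-2 - 3\right) + 0\right)^{2} = \left(5 \left(-5\right) + 0\right)^{2} = \left(-25 + 0\right)^{2} = \left(-25\right)^{2} = 625$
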